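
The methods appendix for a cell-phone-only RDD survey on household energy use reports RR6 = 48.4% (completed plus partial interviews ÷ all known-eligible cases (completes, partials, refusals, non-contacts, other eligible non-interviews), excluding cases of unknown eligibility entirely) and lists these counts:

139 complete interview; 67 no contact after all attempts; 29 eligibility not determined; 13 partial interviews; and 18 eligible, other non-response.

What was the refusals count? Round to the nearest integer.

Top → 139 + 13 = 152
RR6 = 152 / D = 0.484
D = 152 / 0.484 = 314.0
Remaining denominator categories sum to 237
refusals = 314.0 − 237 ≈ 77

77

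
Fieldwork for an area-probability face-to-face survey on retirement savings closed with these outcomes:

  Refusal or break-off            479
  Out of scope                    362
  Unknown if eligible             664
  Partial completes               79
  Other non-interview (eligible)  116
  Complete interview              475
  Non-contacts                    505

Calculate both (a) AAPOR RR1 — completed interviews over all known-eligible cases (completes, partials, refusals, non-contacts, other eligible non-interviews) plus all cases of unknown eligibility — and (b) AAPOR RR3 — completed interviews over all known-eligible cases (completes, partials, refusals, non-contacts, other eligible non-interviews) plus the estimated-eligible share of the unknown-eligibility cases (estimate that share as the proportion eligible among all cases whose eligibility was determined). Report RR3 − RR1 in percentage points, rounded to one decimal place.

Top = 475
Denom = 475 + 79 + 479 + 505 + 116 + 664 = 2318
RR1 = 475 / 2318 = 0.2049
Known eligible = 475 + 79 + 479 + 505 + 116 = 1654
e = 1654 / (1654 + 362) = 1654 / 2016 = 0.8204
Estimated eligible among unknowns = 0.8204 × 664 = 544.75
Denom = 1654 + 544.75 = 2198.75
RR3 = 475 / 2198.75 = 0.2160
Difference = 21.60 − 20.49 = 1.11 percentage points

1.1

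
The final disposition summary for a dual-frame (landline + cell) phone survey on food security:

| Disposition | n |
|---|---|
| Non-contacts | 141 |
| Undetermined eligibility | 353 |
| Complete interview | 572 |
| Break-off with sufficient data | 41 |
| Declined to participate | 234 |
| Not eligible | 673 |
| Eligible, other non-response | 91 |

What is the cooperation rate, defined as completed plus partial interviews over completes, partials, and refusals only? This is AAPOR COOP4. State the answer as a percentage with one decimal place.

Num: 572 + 41 = 613
Denominator: 572 + 41 + 234 = 847
COOP4 = 613 / 847 = 0.7237

72.4%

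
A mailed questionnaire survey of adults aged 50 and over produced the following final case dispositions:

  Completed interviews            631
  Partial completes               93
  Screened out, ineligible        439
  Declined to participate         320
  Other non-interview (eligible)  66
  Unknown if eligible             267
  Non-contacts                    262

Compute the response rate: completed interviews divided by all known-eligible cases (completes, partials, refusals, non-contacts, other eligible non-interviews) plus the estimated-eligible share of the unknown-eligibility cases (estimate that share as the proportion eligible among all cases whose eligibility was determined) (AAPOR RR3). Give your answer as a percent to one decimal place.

Numerator → 631
Determined eligible → 631 + 93 + 320 + 262 + 66 = 1372
e = 1372 / (1372 + 439) = 1372 / 1811 = 0.7576
Estimated eligible among unknowns → 0.7576 × 267 = 202.28
Base → 1372 + 202.28 = 1574.28
RR3 = 631 / 1574.28 = 0.4008

40.1%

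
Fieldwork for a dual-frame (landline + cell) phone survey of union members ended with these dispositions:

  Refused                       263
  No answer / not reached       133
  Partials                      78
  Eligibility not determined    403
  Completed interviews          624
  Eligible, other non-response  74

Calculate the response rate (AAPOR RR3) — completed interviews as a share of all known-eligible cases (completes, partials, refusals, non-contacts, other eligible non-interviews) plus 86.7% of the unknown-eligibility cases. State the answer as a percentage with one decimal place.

41.0%

Num → 624
Determined eligible → 624 + 78 + 263 + 133 + 74 = 1172
Eligible share of unknowns → 0.8670 × 403 = 349.40
Base → 1172 + 349.40 = 1521.40
RR3 = 624 / 1521.40 = 0.4101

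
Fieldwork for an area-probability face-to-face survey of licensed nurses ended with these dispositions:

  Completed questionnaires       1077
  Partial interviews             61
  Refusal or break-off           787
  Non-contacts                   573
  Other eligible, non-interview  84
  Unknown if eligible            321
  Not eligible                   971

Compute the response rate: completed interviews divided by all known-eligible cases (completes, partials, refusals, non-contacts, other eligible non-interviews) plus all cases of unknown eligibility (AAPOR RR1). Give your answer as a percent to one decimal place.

37.1%

Numerator = 1077
Base = 1077 + 61 + 787 + 573 + 84 + 321 = 2903
RR1 = 1077 / 2903 = 0.3710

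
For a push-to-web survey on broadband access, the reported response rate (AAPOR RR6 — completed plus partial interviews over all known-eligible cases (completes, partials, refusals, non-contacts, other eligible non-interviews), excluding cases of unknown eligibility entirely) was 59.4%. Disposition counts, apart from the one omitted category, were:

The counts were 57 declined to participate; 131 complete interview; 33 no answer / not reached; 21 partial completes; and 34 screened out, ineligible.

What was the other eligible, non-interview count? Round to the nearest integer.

Numerator → 131 + 21 = 152
RR6 = 152 / D = 0.594
D = 152 / 0.594 = 255.9
Remaining denominator categories sum to 242
other eligible, non-interview = 255.9 − 242 ≈ 14

14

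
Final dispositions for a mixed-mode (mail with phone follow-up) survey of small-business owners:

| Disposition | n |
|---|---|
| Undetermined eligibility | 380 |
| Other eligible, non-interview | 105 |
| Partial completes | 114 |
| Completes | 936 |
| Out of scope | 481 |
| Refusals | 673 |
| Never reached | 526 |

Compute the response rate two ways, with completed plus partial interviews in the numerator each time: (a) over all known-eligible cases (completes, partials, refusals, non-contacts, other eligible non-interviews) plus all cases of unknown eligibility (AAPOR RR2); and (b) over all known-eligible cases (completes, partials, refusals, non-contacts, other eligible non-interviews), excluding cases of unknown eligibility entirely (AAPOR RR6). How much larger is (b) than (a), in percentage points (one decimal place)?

Top = 936 + 114 = 1050
Base = 936 + 114 + 673 + 526 + 105 + 380 = 2734
RR2 = 1050 / 2734 = 0.3841
Base = 936 + 114 + 673 + 526 + 105 = 2354
RR6 = 1050 / 2354 = 0.4460
Difference = 44.60 − 38.41 = 6.19 percentage points

6.2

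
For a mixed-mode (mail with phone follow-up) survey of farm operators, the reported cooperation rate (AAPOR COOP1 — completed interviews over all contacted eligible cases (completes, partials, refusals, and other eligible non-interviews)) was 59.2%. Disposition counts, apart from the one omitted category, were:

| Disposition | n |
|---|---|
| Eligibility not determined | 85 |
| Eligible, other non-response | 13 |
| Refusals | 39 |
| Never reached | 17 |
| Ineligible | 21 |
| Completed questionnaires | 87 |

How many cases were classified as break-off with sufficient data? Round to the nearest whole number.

8

COOP1 = 87 / D = 0.592
D = 87 / 0.592 = 147.0
Other denominator terms total 139
break-off with sufficient data = 147.0 − 139 ≈ 8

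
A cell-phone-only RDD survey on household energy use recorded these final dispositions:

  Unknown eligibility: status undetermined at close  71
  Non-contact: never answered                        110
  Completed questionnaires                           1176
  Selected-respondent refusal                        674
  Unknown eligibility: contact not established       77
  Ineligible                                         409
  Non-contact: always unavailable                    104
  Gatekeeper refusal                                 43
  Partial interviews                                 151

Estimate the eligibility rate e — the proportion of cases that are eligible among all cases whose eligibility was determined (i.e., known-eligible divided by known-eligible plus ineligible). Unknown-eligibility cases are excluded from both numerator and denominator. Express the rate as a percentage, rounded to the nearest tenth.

Refusals = 43 + 674 = 717
No answer / not reached = 110 + 104 = 214
Undetermined eligibility = 77 + 71 = 148
Determined eligible = 1176 + 151 + 717 + 214 = 2258
e = 2258 / (2258 + 409) = 2258 / 2667 = 0.8466

84.7%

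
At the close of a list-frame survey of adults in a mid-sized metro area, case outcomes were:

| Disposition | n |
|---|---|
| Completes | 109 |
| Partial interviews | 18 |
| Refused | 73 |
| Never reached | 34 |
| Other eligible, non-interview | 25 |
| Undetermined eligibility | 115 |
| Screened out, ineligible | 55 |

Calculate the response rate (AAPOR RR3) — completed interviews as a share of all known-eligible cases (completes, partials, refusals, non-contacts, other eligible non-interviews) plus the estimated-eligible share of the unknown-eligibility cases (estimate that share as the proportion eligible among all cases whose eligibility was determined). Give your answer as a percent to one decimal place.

30.8%

Top: 109
Determined eligible: 109 + 18 + 73 + 34 + 25 = 259
e = 259 / (259 + 55) = 259 / 314 = 0.8248
Eligible share of unknowns: 0.8248 × 115 = 94.85
Base: 259 + 94.85 = 353.85
RR3 = 109 / 353.85 = 0.3080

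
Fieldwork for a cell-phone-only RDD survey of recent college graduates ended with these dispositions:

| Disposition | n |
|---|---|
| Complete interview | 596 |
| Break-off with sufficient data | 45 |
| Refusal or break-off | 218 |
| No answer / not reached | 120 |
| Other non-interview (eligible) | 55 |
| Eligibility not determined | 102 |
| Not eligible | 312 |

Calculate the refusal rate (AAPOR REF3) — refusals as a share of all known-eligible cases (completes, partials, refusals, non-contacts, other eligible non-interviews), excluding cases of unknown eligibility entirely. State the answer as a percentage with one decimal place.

Numerator → 218
Denominator → 596 + 45 + 218 + 120 + 55 = 1034
REF3 = 218 / 1034 = 0.2108

21.1%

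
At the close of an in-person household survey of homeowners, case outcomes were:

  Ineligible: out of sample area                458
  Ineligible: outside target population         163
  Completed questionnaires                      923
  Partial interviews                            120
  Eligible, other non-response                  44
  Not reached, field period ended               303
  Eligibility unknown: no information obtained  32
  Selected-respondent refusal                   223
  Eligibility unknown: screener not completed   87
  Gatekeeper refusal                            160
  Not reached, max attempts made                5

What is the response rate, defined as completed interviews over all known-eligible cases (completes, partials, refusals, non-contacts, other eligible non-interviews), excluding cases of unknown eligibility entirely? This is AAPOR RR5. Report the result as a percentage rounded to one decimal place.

Refusal or break-off = 160 + 223 = 383
No contact after all attempts = 303 + 5 = 308
Unknown eligibility = 87 + 32 = 119
Out of scope = 163 + 458 = 621
Numerator = 923
Denom = 923 + 120 + 383 + 308 + 44 = 1778
RR5 = 923 / 1778 = 0.5191

51.9%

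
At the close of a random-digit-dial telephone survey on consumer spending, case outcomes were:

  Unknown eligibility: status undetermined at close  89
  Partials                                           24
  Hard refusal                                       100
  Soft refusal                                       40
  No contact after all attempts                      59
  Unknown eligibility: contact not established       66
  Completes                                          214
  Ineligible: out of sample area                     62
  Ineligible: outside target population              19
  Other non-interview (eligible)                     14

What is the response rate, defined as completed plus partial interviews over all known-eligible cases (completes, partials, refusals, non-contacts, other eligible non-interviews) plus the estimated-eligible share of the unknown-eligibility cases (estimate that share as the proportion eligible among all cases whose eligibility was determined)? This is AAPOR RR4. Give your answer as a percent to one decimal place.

Refusal or break-off = 100 + 40 = 140
Unknown if eligible = 66 + 89 = 155
Not eligible = 19 + 62 = 81
Numerator = 214 + 24 = 238
Eligible (known) = 214 + 24 + 140 + 59 + 14 = 451
e = 451 / (451 + 81) = 451 / 532 = 0.8477
Eligible share of unknowns = 0.8477 × 155 = 131.39
Denom = 451 + 131.39 = 582.39
RR4 = 238 / 582.39 = 0.4087

40.9%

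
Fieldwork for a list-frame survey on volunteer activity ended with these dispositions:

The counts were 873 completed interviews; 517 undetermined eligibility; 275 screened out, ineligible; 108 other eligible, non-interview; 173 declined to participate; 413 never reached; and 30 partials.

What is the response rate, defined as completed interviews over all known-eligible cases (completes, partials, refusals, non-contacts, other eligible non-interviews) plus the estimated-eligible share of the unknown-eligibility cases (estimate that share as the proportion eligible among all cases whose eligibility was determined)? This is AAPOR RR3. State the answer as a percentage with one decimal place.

42.8%

Top → 873
Eligible (known) → 873 + 30 + 173 + 413 + 108 = 1597
e = 1597 / (1597 + 275) = 1597 / 1872 = 0.8531
Estimated eligible among unknowns → 0.8531 × 517 = 441.05
Denominator → 1597 + 441.05 = 2038.05
RR3 = 873 / 2038.05 = 0.4284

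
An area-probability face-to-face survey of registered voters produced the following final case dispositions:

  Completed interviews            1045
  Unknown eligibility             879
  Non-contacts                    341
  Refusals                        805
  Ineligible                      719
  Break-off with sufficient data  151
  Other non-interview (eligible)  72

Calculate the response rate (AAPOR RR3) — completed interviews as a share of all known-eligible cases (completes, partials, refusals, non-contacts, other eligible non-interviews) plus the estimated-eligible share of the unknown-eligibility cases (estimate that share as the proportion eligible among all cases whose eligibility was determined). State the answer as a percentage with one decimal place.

33.8%

Numerator: 1045
Determined eligible: 1045 + 151 + 805 + 341 + 72 = 2414
e = 2414 / (2414 + 719) = 2414 / 3133 = 0.7705
Estimated eligible among unknowns: 0.7705 × 879 = 677.27
Denominator: 2414 + 677.27 = 3091.27
RR3 = 1045 / 3091.27 = 0.3380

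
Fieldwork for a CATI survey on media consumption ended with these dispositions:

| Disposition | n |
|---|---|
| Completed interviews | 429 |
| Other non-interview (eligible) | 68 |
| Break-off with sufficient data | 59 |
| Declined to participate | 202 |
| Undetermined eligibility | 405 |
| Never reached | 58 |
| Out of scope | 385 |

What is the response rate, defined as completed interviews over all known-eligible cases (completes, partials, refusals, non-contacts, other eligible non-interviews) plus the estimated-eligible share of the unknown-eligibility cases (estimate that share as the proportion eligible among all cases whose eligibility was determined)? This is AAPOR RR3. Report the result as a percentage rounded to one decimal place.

39.3%

Num: 429
Known eligible: 429 + 59 + 202 + 58 + 68 = 816
e = 816 / (816 + 385) = 816 / 1201 = 0.6794
Eligible share of unknowns: 0.6794 × 405 = 275.16
Denominator: 816 + 275.16 = 1091.16
RR3 = 429 / 1091.16 = 0.3932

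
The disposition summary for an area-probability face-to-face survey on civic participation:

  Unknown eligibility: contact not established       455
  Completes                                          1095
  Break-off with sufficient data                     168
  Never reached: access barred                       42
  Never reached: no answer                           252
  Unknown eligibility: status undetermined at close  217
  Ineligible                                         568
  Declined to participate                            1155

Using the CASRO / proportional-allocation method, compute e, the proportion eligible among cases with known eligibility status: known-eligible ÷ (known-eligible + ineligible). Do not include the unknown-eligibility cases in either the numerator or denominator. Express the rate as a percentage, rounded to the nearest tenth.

82.7%

No contact after all attempts = 252 + 42 = 294
Undetermined eligibility = 455 + 217 = 672
Known eligible: 1095 + 168 + 1155 + 294 = 2712
e = 2712 / (2712 + 568) = 2712 / 3280 = 0.8268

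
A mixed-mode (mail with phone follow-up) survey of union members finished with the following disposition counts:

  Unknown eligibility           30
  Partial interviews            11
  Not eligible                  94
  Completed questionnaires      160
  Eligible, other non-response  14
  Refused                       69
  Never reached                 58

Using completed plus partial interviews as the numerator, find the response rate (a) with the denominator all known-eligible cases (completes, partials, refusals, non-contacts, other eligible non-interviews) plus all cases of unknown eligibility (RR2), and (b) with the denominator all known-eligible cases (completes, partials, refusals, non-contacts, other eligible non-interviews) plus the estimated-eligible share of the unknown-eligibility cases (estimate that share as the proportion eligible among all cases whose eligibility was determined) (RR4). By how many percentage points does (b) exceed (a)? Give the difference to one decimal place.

Top: 160 + 11 = 171
Base: 160 + 11 + 69 + 58 + 14 + 30 = 342
RR2 = 171 / 342 = 0.5000
Determined eligible: 160 + 11 + 69 + 58 + 14 = 312
e = 312 / (312 + 94) = 312 / 406 = 0.7685
Estimated eligible among unknowns: 0.7685 × 30 = 23.05
Base: 312 + 23.05 = 335.05
RR4 = 171 / 335.05 = 0.5104
Difference = 51.04 − 50.00 = 1.04 percentage points

1.0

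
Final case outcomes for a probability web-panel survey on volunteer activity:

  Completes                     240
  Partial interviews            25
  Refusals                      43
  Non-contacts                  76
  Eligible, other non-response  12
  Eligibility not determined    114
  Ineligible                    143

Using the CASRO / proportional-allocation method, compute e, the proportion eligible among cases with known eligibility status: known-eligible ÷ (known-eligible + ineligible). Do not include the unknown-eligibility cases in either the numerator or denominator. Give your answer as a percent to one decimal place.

Determined eligible = 240 + 25 + 43 + 76 + 12 = 396
e = 396 / (396 + 143) = 396 / 539 = 0.7347

73.5%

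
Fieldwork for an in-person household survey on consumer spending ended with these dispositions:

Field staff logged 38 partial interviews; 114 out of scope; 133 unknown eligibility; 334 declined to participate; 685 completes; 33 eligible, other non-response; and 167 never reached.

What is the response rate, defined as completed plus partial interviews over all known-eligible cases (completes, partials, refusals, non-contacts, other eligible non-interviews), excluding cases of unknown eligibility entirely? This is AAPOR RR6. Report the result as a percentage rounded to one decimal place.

Num → 685 + 38 = 723
Base → 685 + 38 + 334 + 167 + 33 = 1257
RR6 = 723 / 1257 = 0.5752

57.5%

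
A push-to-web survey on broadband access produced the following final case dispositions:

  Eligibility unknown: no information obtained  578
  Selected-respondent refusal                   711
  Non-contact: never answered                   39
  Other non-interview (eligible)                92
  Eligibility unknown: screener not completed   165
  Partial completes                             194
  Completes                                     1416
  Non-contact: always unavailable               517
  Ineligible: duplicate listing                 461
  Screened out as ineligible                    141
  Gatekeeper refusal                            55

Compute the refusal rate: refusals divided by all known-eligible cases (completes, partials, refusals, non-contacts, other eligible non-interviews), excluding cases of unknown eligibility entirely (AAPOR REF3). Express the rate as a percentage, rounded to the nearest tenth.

Refusals = 55 + 711 = 766
No answer / not reached = 39 + 517 = 556
Unknown if eligible = 165 + 578 = 743
Out of scope = 141 + 461 = 602
Numerator → 766
Denominator → 1416 + 194 + 766 + 556 + 92 = 3024
REF3 = 766 / 3024 = 0.2533

25.3%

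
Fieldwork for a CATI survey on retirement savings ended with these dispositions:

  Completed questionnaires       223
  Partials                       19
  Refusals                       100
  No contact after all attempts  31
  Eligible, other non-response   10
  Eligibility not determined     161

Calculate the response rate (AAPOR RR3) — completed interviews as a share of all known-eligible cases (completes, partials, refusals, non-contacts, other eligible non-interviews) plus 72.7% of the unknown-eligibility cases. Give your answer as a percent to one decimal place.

44.6%

Num: 223
Known eligible: 223 + 19 + 100 + 31 + 10 = 383
Eligible share of unknowns: 0.7270 × 161 = 117.05
Denominator: 383 + 117.05 = 500.05
RR3 = 223 / 500.05 = 0.4460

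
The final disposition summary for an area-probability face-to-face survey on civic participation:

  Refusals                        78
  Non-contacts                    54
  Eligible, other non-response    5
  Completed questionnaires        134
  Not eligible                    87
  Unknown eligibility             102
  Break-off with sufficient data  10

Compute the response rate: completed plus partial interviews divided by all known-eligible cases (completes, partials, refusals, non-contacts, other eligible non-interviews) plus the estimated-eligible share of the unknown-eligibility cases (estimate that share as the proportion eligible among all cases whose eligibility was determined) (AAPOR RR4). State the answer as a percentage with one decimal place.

Top: 134 + 10 = 144
Determined eligible: 134 + 10 + 78 + 54 + 5 = 281
e = 281 / (281 + 87) = 281 / 368 = 0.7636
Eligible share of unknowns: 0.7636 × 102 = 77.89
Denominator: 281 + 77.89 = 358.89
RR4 = 144 / 358.89 = 0.4012

40.1%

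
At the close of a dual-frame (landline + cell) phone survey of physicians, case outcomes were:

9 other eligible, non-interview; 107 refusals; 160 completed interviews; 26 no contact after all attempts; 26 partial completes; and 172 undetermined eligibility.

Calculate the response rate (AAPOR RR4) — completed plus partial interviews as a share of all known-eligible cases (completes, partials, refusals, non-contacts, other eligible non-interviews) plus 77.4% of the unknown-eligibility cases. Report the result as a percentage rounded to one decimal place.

40.3%

Num → 160 + 26 = 186
Eligible (known) → 160 + 26 + 107 + 26 + 9 = 328
Estimated eligible among unknowns → 0.7740 × 172 = 133.13
Base → 328 + 133.13 = 461.13
RR4 = 186 / 461.13 = 0.4034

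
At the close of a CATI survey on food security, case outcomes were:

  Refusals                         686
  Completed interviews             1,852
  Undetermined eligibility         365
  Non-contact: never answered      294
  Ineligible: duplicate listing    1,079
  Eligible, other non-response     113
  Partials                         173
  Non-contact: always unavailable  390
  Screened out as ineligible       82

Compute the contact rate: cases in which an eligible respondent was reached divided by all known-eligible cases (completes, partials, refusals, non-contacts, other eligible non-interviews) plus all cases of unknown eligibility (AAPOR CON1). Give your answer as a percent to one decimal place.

No answer / not reached = 294 + 390 = 684
Ineligible = 82 + 1079 = 1161
Numerator = 1852 + 173 + 686 + 113 = 2824
Base = 1852 + 173 + 686 + 684 + 113 + 365 = 3873
CON1 = 2824 / 3873 = 0.7292

72.9%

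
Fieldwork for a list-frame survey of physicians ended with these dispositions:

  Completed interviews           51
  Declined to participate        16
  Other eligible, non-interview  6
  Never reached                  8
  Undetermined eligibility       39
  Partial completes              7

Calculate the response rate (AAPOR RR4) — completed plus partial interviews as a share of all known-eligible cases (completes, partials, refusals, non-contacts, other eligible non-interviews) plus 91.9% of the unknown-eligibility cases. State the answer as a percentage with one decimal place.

Numerator → 51 + 7 = 58
Determined eligible → 51 + 7 + 16 + 8 + 6 = 88
e × U → 0.9190 × 39 = 35.84
Denominator → 88 + 35.84 = 123.84
RR4 = 58 / 123.84 = 0.4683

46.8%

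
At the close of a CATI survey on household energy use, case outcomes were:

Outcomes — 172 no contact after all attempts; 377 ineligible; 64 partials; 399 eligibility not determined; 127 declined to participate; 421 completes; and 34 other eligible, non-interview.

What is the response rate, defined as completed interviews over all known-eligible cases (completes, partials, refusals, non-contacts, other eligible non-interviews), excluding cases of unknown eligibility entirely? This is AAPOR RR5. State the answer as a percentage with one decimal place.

Top → 421
Base → 421 + 64 + 127 + 172 + 34 = 818
RR5 = 421 / 818 = 0.5147

51.5%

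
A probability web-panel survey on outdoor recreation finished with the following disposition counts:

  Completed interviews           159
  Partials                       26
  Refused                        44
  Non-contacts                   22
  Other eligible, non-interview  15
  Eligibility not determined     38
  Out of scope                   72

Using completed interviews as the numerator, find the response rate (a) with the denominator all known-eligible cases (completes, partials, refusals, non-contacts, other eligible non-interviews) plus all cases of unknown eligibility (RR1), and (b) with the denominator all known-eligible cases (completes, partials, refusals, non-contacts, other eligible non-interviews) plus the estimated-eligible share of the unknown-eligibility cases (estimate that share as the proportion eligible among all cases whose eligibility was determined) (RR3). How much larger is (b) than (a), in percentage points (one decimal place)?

1.4

Num → 159
Denom → 159 + 26 + 44 + 22 + 15 + 38 = 304
RR1 = 159 / 304 = 0.5230
Determined eligible → 159 + 26 + 44 + 22 + 15 = 266
e = 266 / (266 + 72) = 266 / 338 = 0.7870
Estimated eligible among unknowns → 0.7870 × 38 = 29.91
Denom → 266 + 29.91 = 295.91
RR3 = 159 / 295.91 = 0.5373
Difference = 53.73 − 52.30 = 1.43 percentage points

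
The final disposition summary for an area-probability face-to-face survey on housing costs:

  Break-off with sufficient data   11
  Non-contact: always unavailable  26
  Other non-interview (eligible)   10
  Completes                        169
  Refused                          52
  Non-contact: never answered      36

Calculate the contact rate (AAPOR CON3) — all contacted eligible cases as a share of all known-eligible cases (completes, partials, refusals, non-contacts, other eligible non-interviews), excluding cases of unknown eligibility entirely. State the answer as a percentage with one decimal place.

Non-contacts = 36 + 26 = 62
Numerator: 169 + 11 + 52 + 10 = 242
Denom: 169 + 11 + 52 + 62 + 10 = 304
CON3 = 242 / 304 = 0.7961

79.6%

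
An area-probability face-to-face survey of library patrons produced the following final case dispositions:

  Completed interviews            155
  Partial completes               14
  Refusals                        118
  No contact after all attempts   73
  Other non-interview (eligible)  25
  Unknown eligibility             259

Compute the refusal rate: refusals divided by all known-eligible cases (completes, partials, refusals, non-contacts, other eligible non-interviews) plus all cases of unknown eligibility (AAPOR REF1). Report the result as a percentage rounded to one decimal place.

18.3%

Top = 118
Base = 155 + 14 + 118 + 73 + 25 + 259 = 644
REF1 = 118 / 644 = 0.1832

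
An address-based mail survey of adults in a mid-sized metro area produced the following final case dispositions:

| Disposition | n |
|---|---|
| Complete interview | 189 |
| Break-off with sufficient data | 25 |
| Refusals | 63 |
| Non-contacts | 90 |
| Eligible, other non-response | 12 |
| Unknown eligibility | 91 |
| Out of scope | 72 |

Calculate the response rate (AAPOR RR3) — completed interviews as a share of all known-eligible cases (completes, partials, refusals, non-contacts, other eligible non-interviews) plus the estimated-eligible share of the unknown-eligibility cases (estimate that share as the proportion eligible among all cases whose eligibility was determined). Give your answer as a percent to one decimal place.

Num → 189
Determined eligible → 189 + 25 + 63 + 90 + 12 = 379
e = 379 / (379 + 72) = 379 / 451 = 0.8404
Estimated eligible among unknowns → 0.8404 × 91 = 76.48
Denom → 379 + 76.48 = 455.48
RR3 = 189 / 455.48 = 0.4149

41.5%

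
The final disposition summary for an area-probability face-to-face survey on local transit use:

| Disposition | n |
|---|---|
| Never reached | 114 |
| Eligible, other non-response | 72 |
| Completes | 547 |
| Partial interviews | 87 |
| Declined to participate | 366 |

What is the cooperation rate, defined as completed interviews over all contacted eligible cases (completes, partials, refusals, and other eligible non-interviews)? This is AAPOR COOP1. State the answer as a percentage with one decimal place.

51.0%

Numerator: 547
Denom: 547 + 87 + 366 + 72 = 1072
COOP1 = 547 / 1072 = 0.5103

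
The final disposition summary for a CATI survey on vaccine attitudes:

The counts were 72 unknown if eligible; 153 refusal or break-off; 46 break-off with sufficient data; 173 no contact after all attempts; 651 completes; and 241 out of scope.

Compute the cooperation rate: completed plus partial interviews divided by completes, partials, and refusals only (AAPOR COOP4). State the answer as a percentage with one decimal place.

Top: 651 + 46 = 697
Denominator: 651 + 46 + 153 = 850
COOP4 = 697 / 850 = 0.8200

82.0%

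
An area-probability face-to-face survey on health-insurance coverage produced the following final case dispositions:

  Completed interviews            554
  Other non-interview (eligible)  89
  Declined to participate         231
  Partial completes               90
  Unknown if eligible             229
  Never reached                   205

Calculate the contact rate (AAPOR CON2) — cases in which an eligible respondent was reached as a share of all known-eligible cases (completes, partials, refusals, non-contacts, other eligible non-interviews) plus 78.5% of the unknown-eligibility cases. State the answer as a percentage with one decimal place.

71.5%

Numerator → 554 + 90 + 231 + 89 = 964
Known eligible → 554 + 90 + 231 + 205 + 89 = 1169
e × U → 0.7850 × 229 = 179.77
Denom → 1169 + 179.77 = 1348.77
CON2 = 964 / 1348.77 = 0.7147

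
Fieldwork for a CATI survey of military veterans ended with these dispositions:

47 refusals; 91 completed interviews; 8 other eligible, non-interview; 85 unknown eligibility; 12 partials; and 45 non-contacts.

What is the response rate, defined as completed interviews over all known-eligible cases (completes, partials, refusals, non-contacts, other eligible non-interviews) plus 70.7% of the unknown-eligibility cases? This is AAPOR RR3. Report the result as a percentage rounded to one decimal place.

34.6%

Top: 91
Eligible (known): 91 + 12 + 47 + 45 + 8 = 203
Estimated eligible among unknowns: 0.7070 × 85 = 60.09
Base: 203 + 60.09 = 263.09
RR3 = 91 / 263.09 = 0.3459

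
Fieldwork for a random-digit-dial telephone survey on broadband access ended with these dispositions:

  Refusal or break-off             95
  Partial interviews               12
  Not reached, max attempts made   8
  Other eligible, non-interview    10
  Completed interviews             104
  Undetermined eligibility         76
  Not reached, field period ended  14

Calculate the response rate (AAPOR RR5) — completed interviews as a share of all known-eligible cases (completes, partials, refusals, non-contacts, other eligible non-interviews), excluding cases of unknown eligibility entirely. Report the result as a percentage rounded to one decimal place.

No contact after all attempts = 14 + 8 = 22
Numerator: 104
Base: 104 + 12 + 95 + 22 + 10 = 243
RR5 = 104 / 243 = 0.4280

42.8%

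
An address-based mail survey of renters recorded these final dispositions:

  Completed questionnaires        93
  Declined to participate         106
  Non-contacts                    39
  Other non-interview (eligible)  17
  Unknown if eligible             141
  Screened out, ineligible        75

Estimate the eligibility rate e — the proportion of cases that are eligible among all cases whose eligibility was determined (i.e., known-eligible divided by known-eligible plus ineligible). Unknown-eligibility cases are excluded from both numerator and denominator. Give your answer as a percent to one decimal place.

Known eligible: 93 + 106 + 39 + 17 = 255
e = 255 / (255 + 75) = 255 / 330 = 0.7727

77.3%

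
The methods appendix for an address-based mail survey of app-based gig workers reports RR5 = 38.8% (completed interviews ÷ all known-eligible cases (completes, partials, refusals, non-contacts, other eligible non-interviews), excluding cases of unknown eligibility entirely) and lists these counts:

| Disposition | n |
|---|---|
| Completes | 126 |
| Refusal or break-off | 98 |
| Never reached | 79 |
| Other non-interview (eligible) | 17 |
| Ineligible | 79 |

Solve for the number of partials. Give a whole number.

RR5 = 126 / D = 0.388
D = 126 / 0.388 = 324.7
Remaining denominator categories sum to 320
partials = 324.7 − 320 ≈ 5

5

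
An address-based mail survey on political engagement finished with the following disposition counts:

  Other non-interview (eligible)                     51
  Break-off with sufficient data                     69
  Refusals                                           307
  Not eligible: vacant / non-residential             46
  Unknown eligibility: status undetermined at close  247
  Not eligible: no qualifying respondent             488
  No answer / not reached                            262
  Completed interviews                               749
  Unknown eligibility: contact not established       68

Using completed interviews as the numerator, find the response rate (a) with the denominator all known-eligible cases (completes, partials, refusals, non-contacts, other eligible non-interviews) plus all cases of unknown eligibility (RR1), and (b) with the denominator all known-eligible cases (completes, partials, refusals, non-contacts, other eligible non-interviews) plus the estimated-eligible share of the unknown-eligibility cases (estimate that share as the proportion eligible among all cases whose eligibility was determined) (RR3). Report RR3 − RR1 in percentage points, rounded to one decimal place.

2.2

Eligibility not determined = 68 + 247 = 315
Out of scope = 488 + 46 = 534
Top = 749
Denominator = 749 + 69 + 307 + 262 + 51 + 315 = 1753
RR1 = 749 / 1753 = 0.4273
Determined eligible = 749 + 69 + 307 + 262 + 51 = 1438
e = 1438 / (1438 + 534) = 1438 / 1972 = 0.7292
e × U = 0.7292 × 315 = 229.70
Denominator = 1438 + 229.70 = 1667.70
RR3 = 749 / 1667.70 = 0.4491
Difference = 44.91 − 42.73 = 2.18 percentage points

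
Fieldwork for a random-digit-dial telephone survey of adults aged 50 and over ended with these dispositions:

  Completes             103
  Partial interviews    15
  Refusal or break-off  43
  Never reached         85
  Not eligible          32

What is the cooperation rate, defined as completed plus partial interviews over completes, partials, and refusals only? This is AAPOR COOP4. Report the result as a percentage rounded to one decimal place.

Numerator: 103 + 15 = 118
Denom: 103 + 15 + 43 = 161
COOP4 = 118 / 161 = 0.7329

73.3%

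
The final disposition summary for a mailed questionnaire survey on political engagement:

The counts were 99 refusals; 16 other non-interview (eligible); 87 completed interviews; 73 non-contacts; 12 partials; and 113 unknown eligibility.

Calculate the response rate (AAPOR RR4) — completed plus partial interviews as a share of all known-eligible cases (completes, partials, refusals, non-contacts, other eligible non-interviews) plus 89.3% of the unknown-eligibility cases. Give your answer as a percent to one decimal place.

Top → 87 + 12 = 99
Eligible (known) → 87 + 12 + 99 + 73 + 16 = 287
e × U → 0.8930 × 113 = 100.91
Base → 287 + 100.91 = 387.91
RR4 = 99 / 387.91 = 0.2552

25.5%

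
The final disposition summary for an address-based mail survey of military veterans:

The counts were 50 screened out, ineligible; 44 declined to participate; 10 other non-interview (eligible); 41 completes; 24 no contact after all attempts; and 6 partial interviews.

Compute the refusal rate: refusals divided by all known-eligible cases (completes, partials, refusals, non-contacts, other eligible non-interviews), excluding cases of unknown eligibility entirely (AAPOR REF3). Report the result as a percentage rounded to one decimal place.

Numerator → 44
Base → 41 + 6 + 44 + 24 + 10 = 125
REF3 = 44 / 125 = 0.3520

35.2%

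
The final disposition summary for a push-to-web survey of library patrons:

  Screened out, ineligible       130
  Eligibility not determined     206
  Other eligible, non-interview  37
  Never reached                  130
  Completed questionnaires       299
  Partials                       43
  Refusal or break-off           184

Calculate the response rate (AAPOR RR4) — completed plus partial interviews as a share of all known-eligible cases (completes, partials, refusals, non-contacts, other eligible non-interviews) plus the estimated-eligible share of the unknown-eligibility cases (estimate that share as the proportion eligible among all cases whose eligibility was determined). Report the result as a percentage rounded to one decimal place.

Num → 299 + 43 = 342
Determined eligible → 299 + 43 + 184 + 130 + 37 = 693
e = 693 / (693 + 130) = 693 / 823 = 0.8420
e × U → 0.8420 × 206 = 173.45
Base → 693 + 173.45 = 866.45
RR4 = 342 / 866.45 = 0.3947

39.5%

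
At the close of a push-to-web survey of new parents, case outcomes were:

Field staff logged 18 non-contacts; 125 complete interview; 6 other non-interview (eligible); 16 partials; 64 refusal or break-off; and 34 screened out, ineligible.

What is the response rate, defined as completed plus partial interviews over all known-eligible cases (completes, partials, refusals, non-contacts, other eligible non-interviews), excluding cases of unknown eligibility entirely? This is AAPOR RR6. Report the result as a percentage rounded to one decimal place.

61.6%

Numerator: 125 + 16 = 141
Denominator: 125 + 16 + 64 + 18 + 6 = 229
RR6 = 141 / 229 = 0.6157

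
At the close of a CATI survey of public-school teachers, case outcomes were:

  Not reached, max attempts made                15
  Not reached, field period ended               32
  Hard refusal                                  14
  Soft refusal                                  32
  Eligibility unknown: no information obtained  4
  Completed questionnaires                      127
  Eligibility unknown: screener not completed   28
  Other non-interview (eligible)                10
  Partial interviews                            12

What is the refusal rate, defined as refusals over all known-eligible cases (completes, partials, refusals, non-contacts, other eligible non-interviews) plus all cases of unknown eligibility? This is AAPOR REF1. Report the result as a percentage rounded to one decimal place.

Refusal or break-off = 14 + 32 = 46
No contact after all attempts = 32 + 15 = 47
Unknown eligibility = 28 + 4 = 32
Top = 46
Denominator = 127 + 12 + 46 + 47 + 10 + 32 = 274
REF1 = 46 / 274 = 0.1679

16.8%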